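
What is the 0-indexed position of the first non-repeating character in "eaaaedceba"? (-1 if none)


Input: eaaaedceba
Character frequencies:
  'a': 4
  'b': 1
  'c': 1
  'd': 1
  'e': 3
Scanning left to right for freq == 1:
  Position 0 ('e'): freq=3, skip
  Position 1 ('a'): freq=4, skip
  Position 2 ('a'): freq=4, skip
  Position 3 ('a'): freq=4, skip
  Position 4 ('e'): freq=3, skip
  Position 5 ('d'): unique! => answer = 5

5


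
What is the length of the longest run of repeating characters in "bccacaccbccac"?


Input: "bccacaccbccac"
Scanning for longest run:
  Position 1 ('c'): new char, reset run to 1
  Position 2 ('c'): continues run of 'c', length=2
  Position 3 ('a'): new char, reset run to 1
  Position 4 ('c'): new char, reset run to 1
  Position 5 ('a'): new char, reset run to 1
  Position 6 ('c'): new char, reset run to 1
  Position 7 ('c'): continues run of 'c', length=2
  Position 8 ('b'): new char, reset run to 1
  Position 9 ('c'): new char, reset run to 1
  Position 10 ('c'): continues run of 'c', length=2
  Position 11 ('a'): new char, reset run to 1
  Position 12 ('c'): new char, reset run to 1
Longest run: 'c' with length 2

2


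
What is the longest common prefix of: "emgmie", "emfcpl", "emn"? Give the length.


Words: emgmie, emfcpl, emn
  Position 0: all 'e' => match
  Position 1: all 'm' => match
  Position 2: ('g', 'f', 'n') => mismatch, stop
LCP = "em" (length 2)

2


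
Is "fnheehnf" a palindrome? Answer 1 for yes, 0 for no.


Input: fnheehnf
Reversed: fnheehnf
  Compare pos 0 ('f') with pos 7 ('f'): match
  Compare pos 1 ('n') with pos 6 ('n'): match
  Compare pos 2 ('h') with pos 5 ('h'): match
  Compare pos 3 ('e') with pos 4 ('e'): match
Result: palindrome

1


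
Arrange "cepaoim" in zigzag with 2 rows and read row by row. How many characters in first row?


Zigzag "cepaoim" into 2 rows:
Placing characters:
  'c' => row 0
  'e' => row 1
  'p' => row 0
  'a' => row 1
  'o' => row 0
  'i' => row 1
  'm' => row 0
Rows:
  Row 0: "cpom"
  Row 1: "eai"
First row length: 4

4


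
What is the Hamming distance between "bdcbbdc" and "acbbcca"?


Comparing "bdcbbdc" and "acbbcca" position by position:
  Position 0: 'b' vs 'a' => differ
  Position 1: 'd' vs 'c' => differ
  Position 2: 'c' vs 'b' => differ
  Position 3: 'b' vs 'b' => same
  Position 4: 'b' vs 'c' => differ
  Position 5: 'd' vs 'c' => differ
  Position 6: 'c' vs 'a' => differ
Total differences (Hamming distance): 6

6


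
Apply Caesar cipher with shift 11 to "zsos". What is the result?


Caesar cipher: shift "zsos" by 11
  'z' (pos 25) + 11 = pos 10 = 'k'
  's' (pos 18) + 11 = pos 3 = 'd'
  'o' (pos 14) + 11 = pos 25 = 'z'
  's' (pos 18) + 11 = pos 3 = 'd'
Result: kdzd

kdzd


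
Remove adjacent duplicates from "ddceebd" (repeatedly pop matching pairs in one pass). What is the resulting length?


Input: ddceebd
Stack-based adjacent duplicate removal:
  Read 'd': push. Stack: d
  Read 'd': matches stack top 'd' => pop. Stack: (empty)
  Read 'c': push. Stack: c
  Read 'e': push. Stack: ce
  Read 'e': matches stack top 'e' => pop. Stack: c
  Read 'b': push. Stack: cb
  Read 'd': push. Stack: cbd
Final stack: "cbd" (length 3)

3


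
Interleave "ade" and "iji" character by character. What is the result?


Interleaving "ade" and "iji":
  Position 0: 'a' from first, 'i' from second => "ai"
  Position 1: 'd' from first, 'j' from second => "dj"
  Position 2: 'e' from first, 'i' from second => "ei"
Result: aidjei

aidjei


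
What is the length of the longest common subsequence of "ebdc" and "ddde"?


LCS of "ebdc" and "ddde"
DP table:
           d    d    d    e
      0    0    0    0    0
  e   0    0    0    0    1
  b   0    0    0    0    1
  d   0    1    1    1    1
  c   0    1    1    1    1
LCS length = dp[4][4] = 1

1


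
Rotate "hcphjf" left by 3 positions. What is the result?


Input: "hcphjf", rotate left by 3
First 3 characters: "hcp"
Remaining characters: "hjf"
Concatenate remaining + first: "hjf" + "hcp" = "hjfhcp"

hjfhcp


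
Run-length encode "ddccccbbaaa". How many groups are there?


Input: ddccccbbaaa
Scanning for consecutive runs:
  Group 1: 'd' x 2 (positions 0-1)
  Group 2: 'c' x 4 (positions 2-5)
  Group 3: 'b' x 2 (positions 6-7)
  Group 4: 'a' x 3 (positions 8-10)
Total groups: 4

4


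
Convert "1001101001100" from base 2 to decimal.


Input: "1001101001100" in base 2
Positional expansion:
  Digit '1' (value 1) x 2^12 = 4096
  Digit '0' (value 0) x 2^11 = 0
  Digit '0' (value 0) x 2^10 = 0
  Digit '1' (value 1) x 2^9 = 512
  Digit '1' (value 1) x 2^8 = 256
  Digit '0' (value 0) x 2^7 = 0
  Digit '1' (value 1) x 2^6 = 64
  Digit '0' (value 0) x 2^5 = 0
  Digit '0' (value 0) x 2^4 = 0
  Digit '1' (value 1) x 2^3 = 8
  Digit '1' (value 1) x 2^2 = 4
  Digit '0' (value 0) x 2^1 = 0
  Digit '0' (value 0) x 2^0 = 0
Sum = 4940

4940


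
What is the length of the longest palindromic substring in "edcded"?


Input: "edcded"
Checking substrings for palindromes:
  [0:5] "edcde" (len 5) => palindrome
  [1:4] "dcd" (len 3) => palindrome
  [3:6] "ded" (len 3) => palindrome
Longest palindromic substring: "edcde" with length 5

5


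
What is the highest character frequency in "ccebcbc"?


Input: ccebcbc
Character counts:
  'b': 2
  'c': 4
  'e': 1
Maximum frequency: 4

4


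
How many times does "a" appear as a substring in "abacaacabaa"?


Searching for "a" in "abacaacabaa"
Scanning each position:
  Position 0: "a" => MATCH
  Position 1: "b" => no
  Position 2: "a" => MATCH
  Position 3: "c" => no
  Position 4: "a" => MATCH
  Position 5: "a" => MATCH
  Position 6: "c" => no
  Position 7: "a" => MATCH
  Position 8: "b" => no
  Position 9: "a" => MATCH
  Position 10: "a" => MATCH
Total occurrences: 7

7


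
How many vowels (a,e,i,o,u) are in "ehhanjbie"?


Input: ehhanjbie
Checking each character:
  'e' at position 0: vowel (running total: 1)
  'h' at position 1: consonant
  'h' at position 2: consonant
  'a' at position 3: vowel (running total: 2)
  'n' at position 4: consonant
  'j' at position 5: consonant
  'b' at position 6: consonant
  'i' at position 7: vowel (running total: 3)
  'e' at position 8: vowel (running total: 4)
Total vowels: 4

4


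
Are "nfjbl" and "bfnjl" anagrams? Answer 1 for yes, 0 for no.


Strings: "nfjbl", "bfnjl"
Sorted first:  bfjln
Sorted second: bfjln
Sorted forms match => anagrams

1


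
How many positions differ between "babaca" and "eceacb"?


Comparing "babaca" and "eceacb" position by position:
  Position 0: 'b' vs 'e' => DIFFER
  Position 1: 'a' vs 'c' => DIFFER
  Position 2: 'b' vs 'e' => DIFFER
  Position 3: 'a' vs 'a' => same
  Position 4: 'c' vs 'c' => same
  Position 5: 'a' vs 'b' => DIFFER
Positions that differ: 4

4


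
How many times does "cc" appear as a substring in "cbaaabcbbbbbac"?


Searching for "cc" in "cbaaabcbbbbbac"
Scanning each position:
  Position 0: "cb" => no
  Position 1: "ba" => no
  Position 2: "aa" => no
  Position 3: "aa" => no
  Position 4: "ab" => no
  Position 5: "bc" => no
  Position 6: "cb" => no
  Position 7: "bb" => no
  Position 8: "bb" => no
  Position 9: "bb" => no
  Position 10: "bb" => no
  Position 11: "ba" => no
  Position 12: "ac" => no
Total occurrences: 0

0


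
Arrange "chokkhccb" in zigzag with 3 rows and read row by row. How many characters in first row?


Zigzag "chokkhccb" into 3 rows:
Placing characters:
  'c' => row 0
  'h' => row 1
  'o' => row 2
  'k' => row 1
  'k' => row 0
  'h' => row 1
  'c' => row 2
  'c' => row 1
  'b' => row 0
Rows:
  Row 0: "ckb"
  Row 1: "hkhc"
  Row 2: "oc"
First row length: 3

3


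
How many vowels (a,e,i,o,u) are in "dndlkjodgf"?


Input: dndlkjodgf
Checking each character:
  'd' at position 0: consonant
  'n' at position 1: consonant
  'd' at position 2: consonant
  'l' at position 3: consonant
  'k' at position 4: consonant
  'j' at position 5: consonant
  'o' at position 6: vowel (running total: 1)
  'd' at position 7: consonant
  'g' at position 8: consonant
  'f' at position 9: consonant
Total vowels: 1

1


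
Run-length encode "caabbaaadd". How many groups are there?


Input: caabbaaadd
Scanning for consecutive runs:
  Group 1: 'c' x 1 (positions 0-0)
  Group 2: 'a' x 2 (positions 1-2)
  Group 3: 'b' x 2 (positions 3-4)
  Group 4: 'a' x 3 (positions 5-7)
  Group 5: 'd' x 2 (positions 8-9)
Total groups: 5

5


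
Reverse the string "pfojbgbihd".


Input: pfojbgbihd
Reading characters right to left:
  Position 9: 'd'
  Position 8: 'h'
  Position 7: 'i'
  Position 6: 'b'
  Position 5: 'g'
  Position 4: 'b'
  Position 3: 'j'
  Position 2: 'o'
  Position 1: 'f'
  Position 0: 'p'
Reversed: dhibgbjofp

dhibgbjofp


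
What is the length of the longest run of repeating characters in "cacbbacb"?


Input: "cacbbacb"
Scanning for longest run:
  Position 1 ('a'): new char, reset run to 1
  Position 2 ('c'): new char, reset run to 1
  Position 3 ('b'): new char, reset run to 1
  Position 4 ('b'): continues run of 'b', length=2
  Position 5 ('a'): new char, reset run to 1
  Position 6 ('c'): new char, reset run to 1
  Position 7 ('b'): new char, reset run to 1
Longest run: 'b' with length 2

2


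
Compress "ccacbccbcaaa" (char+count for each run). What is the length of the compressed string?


Input: ccacbccbcaaa
Runs:
  'c' x 2 => "c2"
  'a' x 1 => "a1"
  'c' x 1 => "c1"
  'b' x 1 => "b1"
  'c' x 2 => "c2"
  'b' x 1 => "b1"
  'c' x 1 => "c1"
  'a' x 3 => "a3"
Compressed: "c2a1c1b1c2b1c1a3"
Compressed length: 16

16


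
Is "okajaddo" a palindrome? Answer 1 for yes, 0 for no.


Input: okajaddo
Reversed: oddajako
  Compare pos 0 ('o') with pos 7 ('o'): match
  Compare pos 1 ('k') with pos 6 ('d'): MISMATCH
  Compare pos 2 ('a') with pos 5 ('d'): MISMATCH
  Compare pos 3 ('j') with pos 4 ('a'): MISMATCH
Result: not a palindrome

0


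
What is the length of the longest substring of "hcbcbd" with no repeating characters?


Input: "hcbcbd"
Sliding window (track last position of each char):
  Position 0 ('h'): window [0,0] length 1 -- new best
  Position 1 ('c'): window [0,1] length 2 -- new best
  Position 2 ('b'): window [0,2] length 3 -- new best
  Position 3 ('c'): repeat (last at 1), move window start to 2
  Position 3 ('c'): window [2,3] length 2
  Position 4 ('b'): repeat (last at 2), move window start to 3
  Position 4 ('b'): window [3,4] length 2
  Position 5 ('d'): window [3,5] length 3
Longest substring with no repeats: "hcb" with length 3

3


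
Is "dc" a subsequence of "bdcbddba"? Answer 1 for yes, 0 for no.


Check if "dc" is a subsequence of "bdcbddba"
Greedy scan:
  Position 0 ('b'): no match needed
  Position 1 ('d'): matches sub[0] = 'd'
  Position 2 ('c'): matches sub[1] = 'c'
  Position 3 ('b'): no match needed
  Position 4 ('d'): no match needed
  Position 5 ('d'): no match needed
  Position 6 ('b'): no match needed
  Position 7 ('a'): no match needed
All 2 characters matched => is a subsequence

1


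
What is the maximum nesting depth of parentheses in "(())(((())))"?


Input: "(())(((())))"
Tracking depth:
  Position 0 '(': depth becomes 1
  Position 1 '(': depth becomes 2
  Position 2 ')': depth becomes 1
  Position 3 ')': depth becomes 0
  Position 4 '(': depth becomes 1
  Position 5 '(': depth becomes 2
  Position 6 '(': depth becomes 3
  Position 7 '(': depth becomes 4
  Position 8 ')': depth becomes 3
  Position 9 ')': depth becomes 2
  Position 10 ')': depth becomes 1
  Position 11 ')': depth becomes 0
Maximum depth reached: 4

4


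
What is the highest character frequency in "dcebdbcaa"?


Input: dcebdbcaa
Character counts:
  'a': 2
  'b': 2
  'c': 2
  'd': 2
  'e': 1
Maximum frequency: 2

2


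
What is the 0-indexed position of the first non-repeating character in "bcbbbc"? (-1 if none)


Input: bcbbbc
Character frequencies:
  'b': 4
  'c': 2
Scanning left to right for freq == 1:
  Position 0 ('b'): freq=4, skip
  Position 1 ('c'): freq=2, skip
  Position 2 ('b'): freq=4, skip
  Position 3 ('b'): freq=4, skip
  Position 4 ('b'): freq=4, skip
  Position 5 ('c'): freq=2, skip
  No unique character found => answer = -1

-1


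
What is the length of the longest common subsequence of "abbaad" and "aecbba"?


LCS of "abbaad" and "aecbba"
DP table:
           a    e    c    b    b    a
      0    0    0    0    0    0    0
  a   0    1    1    1    1    1    1
  b   0    1    1    1    2    2    2
  b   0    1    1    1    2    3    3
  a   0    1    1    1    2    3    4
  a   0    1    1    1    2    3    4
  d   0    1    1    1    2    3    4
LCS length = dp[6][6] = 4

4


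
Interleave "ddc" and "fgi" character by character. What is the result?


Interleaving "ddc" and "fgi":
  Position 0: 'd' from first, 'f' from second => "df"
  Position 1: 'd' from first, 'g' from second => "dg"
  Position 2: 'c' from first, 'i' from second => "ci"
Result: dfdgci

dfdgci


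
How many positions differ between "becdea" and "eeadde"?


Comparing "becdea" and "eeadde" position by position:
  Position 0: 'b' vs 'e' => DIFFER
  Position 1: 'e' vs 'e' => same
  Position 2: 'c' vs 'a' => DIFFER
  Position 3: 'd' vs 'd' => same
  Position 4: 'e' vs 'd' => DIFFER
  Position 5: 'a' vs 'e' => DIFFER
Positions that differ: 4

4


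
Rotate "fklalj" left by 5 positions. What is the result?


Input: "fklalj", rotate left by 5
First 5 characters: "fklal"
Remaining characters: "j"
Concatenate remaining + first: "j" + "fklal" = "jfklal"

jfklal


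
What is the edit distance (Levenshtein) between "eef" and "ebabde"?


Computing edit distance: "eef" -> "ebabde"
DP table:
           e    b    a    b    d    e
      0    1    2    3    4    5    6
  e   1    0    1    2    3    4    5
  e   2    1    1    2    3    4    4
  f   3    2    2    2    3    4    5
Edit distance = dp[3][6] = 5

5


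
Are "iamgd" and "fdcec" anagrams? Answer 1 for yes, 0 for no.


Strings: "iamgd", "fdcec"
Sorted first:  adgim
Sorted second: ccdef
Differ at position 0: 'a' vs 'c' => not anagrams

0


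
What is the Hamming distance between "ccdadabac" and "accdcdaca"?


Comparing "ccdadabac" and "accdcdaca" position by position:
  Position 0: 'c' vs 'a' => differ
  Position 1: 'c' vs 'c' => same
  Position 2: 'd' vs 'c' => differ
  Position 3: 'a' vs 'd' => differ
  Position 4: 'd' vs 'c' => differ
  Position 5: 'a' vs 'd' => differ
  Position 6: 'b' vs 'a' => differ
  Position 7: 'a' vs 'c' => differ
  Position 8: 'c' vs 'a' => differ
Total differences (Hamming distance): 8

8


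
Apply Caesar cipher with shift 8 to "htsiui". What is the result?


Caesar cipher: shift "htsiui" by 8
  'h' (pos 7) + 8 = pos 15 = 'p'
  't' (pos 19) + 8 = pos 1 = 'b'
  's' (pos 18) + 8 = pos 0 = 'a'
  'i' (pos 8) + 8 = pos 16 = 'q'
  'u' (pos 20) + 8 = pos 2 = 'c'
  'i' (pos 8) + 8 = pos 16 = 'q'
Result: pbaqcq

pbaqcq


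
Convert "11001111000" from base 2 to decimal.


Input: "11001111000" in base 2
Positional expansion:
  Digit '1' (value 1) x 2^10 = 1024
  Digit '1' (value 1) x 2^9 = 512
  Digit '0' (value 0) x 2^8 = 0
  Digit '0' (value 0) x 2^7 = 0
  Digit '1' (value 1) x 2^6 = 64
  Digit '1' (value 1) x 2^5 = 32
  Digit '1' (value 1) x 2^4 = 16
  Digit '1' (value 1) x 2^3 = 8
  Digit '0' (value 0) x 2^2 = 0
  Digit '0' (value 0) x 2^1 = 0
  Digit '0' (value 0) x 2^0 = 0
Sum = 1656

1656


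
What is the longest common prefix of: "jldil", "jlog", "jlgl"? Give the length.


Words: jldil, jlog, jlgl
  Position 0: all 'j' => match
  Position 1: all 'l' => match
  Position 2: ('d', 'o', 'g') => mismatch, stop
LCP = "jl" (length 2)

2


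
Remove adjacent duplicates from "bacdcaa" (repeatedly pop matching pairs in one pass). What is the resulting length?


Input: bacdcaa
Stack-based adjacent duplicate removal:
  Read 'b': push. Stack: b
  Read 'a': push. Stack: ba
  Read 'c': push. Stack: bac
  Read 'd': push. Stack: bacd
  Read 'c': push. Stack: bacdc
  Read 'a': push. Stack: bacdca
  Read 'a': matches stack top 'a' => pop. Stack: bacdc
Final stack: "bacdc" (length 5)

5


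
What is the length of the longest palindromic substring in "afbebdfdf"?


Input: "afbebdfdf"
Checking substrings for palindromes:
  [2:5] "beb" (len 3) => palindrome
  [5:8] "dfd" (len 3) => palindrome
  [6:9] "fdf" (len 3) => palindrome
Longest palindromic substring: "beb" with length 3

3


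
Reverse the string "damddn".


Input: damddn
Reading characters right to left:
  Position 5: 'n'
  Position 4: 'd'
  Position 3: 'd'
  Position 2: 'm'
  Position 1: 'a'
  Position 0: 'd'
Reversed: nddmad

nddmad


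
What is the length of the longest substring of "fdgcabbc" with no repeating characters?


Input: "fdgcabbc"
Sliding window (track last position of each char):
  Position 0 ('f'): window [0,0] length 1 -- new best
  Position 1 ('d'): window [0,1] length 2 -- new best
  Position 2 ('g'): window [0,2] length 3 -- new best
  Position 3 ('c'): window [0,3] length 4 -- new best
  Position 4 ('a'): window [0,4] length 5 -- new best
  Position 5 ('b'): window [0,5] length 6 -- new best
  Position 6 ('b'): repeat (last at 5), move window start to 6
  Position 6 ('b'): window [6,6] length 1
  Position 7 ('c'): window [6,7] length 2
Longest substring with no repeats: "fdgcab" with length 6

6


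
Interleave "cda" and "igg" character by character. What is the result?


Interleaving "cda" and "igg":
  Position 0: 'c' from first, 'i' from second => "ci"
  Position 1: 'd' from first, 'g' from second => "dg"
  Position 2: 'a' from first, 'g' from second => "ag"
Result: cidgag

cidgag


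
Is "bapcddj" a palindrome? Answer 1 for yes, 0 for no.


Input: bapcddj
Reversed: jddcpab
  Compare pos 0 ('b') with pos 6 ('j'): MISMATCH
  Compare pos 1 ('a') with pos 5 ('d'): MISMATCH
  Compare pos 2 ('p') with pos 4 ('d'): MISMATCH
Result: not a palindrome

0


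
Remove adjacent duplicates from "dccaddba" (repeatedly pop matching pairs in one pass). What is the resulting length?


Input: dccaddba
Stack-based adjacent duplicate removal:
  Read 'd': push. Stack: d
  Read 'c': push. Stack: dc
  Read 'c': matches stack top 'c' => pop. Stack: d
  Read 'a': push. Stack: da
  Read 'd': push. Stack: dad
  Read 'd': matches stack top 'd' => pop. Stack: da
  Read 'b': push. Stack: dab
  Read 'a': push. Stack: daba
Final stack: "daba" (length 4)

4


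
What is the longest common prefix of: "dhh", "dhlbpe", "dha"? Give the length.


Words: dhh, dhlbpe, dha
  Position 0: all 'd' => match
  Position 1: all 'h' => match
  Position 2: ('h', 'l', 'a') => mismatch, stop
LCP = "dh" (length 2)

2


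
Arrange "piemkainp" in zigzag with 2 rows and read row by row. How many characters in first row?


Zigzag "piemkainp" into 2 rows:
Placing characters:
  'p' => row 0
  'i' => row 1
  'e' => row 0
  'm' => row 1
  'k' => row 0
  'a' => row 1
  'i' => row 0
  'n' => row 1
  'p' => row 0
Rows:
  Row 0: "pekip"
  Row 1: "iman"
First row length: 5

5


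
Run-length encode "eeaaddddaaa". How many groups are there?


Input: eeaaddddaaa
Scanning for consecutive runs:
  Group 1: 'e' x 2 (positions 0-1)
  Group 2: 'a' x 2 (positions 2-3)
  Group 3: 'd' x 4 (positions 4-7)
  Group 4: 'a' x 3 (positions 8-10)
Total groups: 4

4


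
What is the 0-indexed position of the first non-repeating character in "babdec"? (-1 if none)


Input: babdec
Character frequencies:
  'a': 1
  'b': 2
  'c': 1
  'd': 1
  'e': 1
Scanning left to right for freq == 1:
  Position 0 ('b'): freq=2, skip
  Position 1 ('a'): unique! => answer = 1

1


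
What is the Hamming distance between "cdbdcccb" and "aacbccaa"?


Comparing "cdbdcccb" and "aacbccaa" position by position:
  Position 0: 'c' vs 'a' => differ
  Position 1: 'd' vs 'a' => differ
  Position 2: 'b' vs 'c' => differ
  Position 3: 'd' vs 'b' => differ
  Position 4: 'c' vs 'c' => same
  Position 5: 'c' vs 'c' => same
  Position 6: 'c' vs 'a' => differ
  Position 7: 'b' vs 'a' => differ
Total differences (Hamming distance): 6

6


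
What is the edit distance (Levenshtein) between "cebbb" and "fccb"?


Computing edit distance: "cebbb" -> "fccb"
DP table:
           f    c    c    b
      0    1    2    3    4
  c   1    1    1    2    3
  e   2    2    2    2    3
  b   3    3    3    3    2
  b   4    4    4    4    3
  b   5    5    5    5    4
Edit distance = dp[5][4] = 4

4


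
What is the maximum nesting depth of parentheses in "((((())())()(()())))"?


Input: "((((())())()(()())))"
Tracking depth:
  Position 0 '(': depth becomes 1
  Position 1 '(': depth becomes 2
  Position 2 '(': depth becomes 3
  Position 3 '(': depth becomes 4
  Position 4 '(': depth becomes 5
  Position 5 ')': depth becomes 4
  Position 6 ')': depth becomes 3
  Position 7 '(': depth becomes 4
  Position 8 ')': depth becomes 3
  Position 9 ')': depth becomes 2
  Position 10 '(': depth becomes 3
  Position 11 ')': depth becomes 2
  Position 12 '(': depth becomes 3
  Position 13 '(': depth becomes 4
  Position 14 ')': depth becomes 3
  Position 15 '(': depth becomes 4
  Position 16 ')': depth becomes 3
  Position 17 ')': depth becomes 2
  Position 18 ')': depth becomes 1
  Position 19 ')': depth becomes 0
Maximum depth reached: 5

5


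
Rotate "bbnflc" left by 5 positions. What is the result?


Input: "bbnflc", rotate left by 5
First 5 characters: "bbnfl"
Remaining characters: "c"
Concatenate remaining + first: "c" + "bbnfl" = "cbbnfl"

cbbnfl


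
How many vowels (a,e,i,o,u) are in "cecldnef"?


Input: cecldnef
Checking each character:
  'c' at position 0: consonant
  'e' at position 1: vowel (running total: 1)
  'c' at position 2: consonant
  'l' at position 3: consonant
  'd' at position 4: consonant
  'n' at position 5: consonant
  'e' at position 6: vowel (running total: 2)
  'f' at position 7: consonant
Total vowels: 2

2


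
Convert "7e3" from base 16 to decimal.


Input: "7e3" in base 16
Positional expansion:
  Digit '7' (value 7) x 16^2 = 1792
  Digit 'e' (value 14) x 16^1 = 224
  Digit '3' (value 3) x 16^0 = 3
Sum = 2019

2019


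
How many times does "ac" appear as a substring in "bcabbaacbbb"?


Searching for "ac" in "bcabbaacbbb"
Scanning each position:
  Position 0: "bc" => no
  Position 1: "ca" => no
  Position 2: "ab" => no
  Position 3: "bb" => no
  Position 4: "ba" => no
  Position 5: "aa" => no
  Position 6: "ac" => MATCH
  Position 7: "cb" => no
  Position 8: "bb" => no
  Position 9: "bb" => no
Total occurrences: 1

1


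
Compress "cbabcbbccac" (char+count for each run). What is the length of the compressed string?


Input: cbabcbbccac
Runs:
  'c' x 1 => "c1"
  'b' x 1 => "b1"
  'a' x 1 => "a1"
  'b' x 1 => "b1"
  'c' x 1 => "c1"
  'b' x 2 => "b2"
  'c' x 2 => "c2"
  'a' x 1 => "a1"
  'c' x 1 => "c1"
Compressed: "c1b1a1b1c1b2c2a1c1"
Compressed length: 18

18


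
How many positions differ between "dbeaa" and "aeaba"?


Comparing "dbeaa" and "aeaba" position by position:
  Position 0: 'd' vs 'a' => DIFFER
  Position 1: 'b' vs 'e' => DIFFER
  Position 2: 'e' vs 'a' => DIFFER
  Position 3: 'a' vs 'b' => DIFFER
  Position 4: 'a' vs 'a' => same
Positions that differ: 4

4


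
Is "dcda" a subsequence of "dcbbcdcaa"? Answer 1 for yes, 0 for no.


Check if "dcda" is a subsequence of "dcbbcdcaa"
Greedy scan:
  Position 0 ('d'): matches sub[0] = 'd'
  Position 1 ('c'): matches sub[1] = 'c'
  Position 2 ('b'): no match needed
  Position 3 ('b'): no match needed
  Position 4 ('c'): no match needed
  Position 5 ('d'): matches sub[2] = 'd'
  Position 6 ('c'): no match needed
  Position 7 ('a'): matches sub[3] = 'a'
  Position 8 ('a'): no match needed
All 4 characters matched => is a subsequence

1


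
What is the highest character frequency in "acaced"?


Input: acaced
Character counts:
  'a': 2
  'c': 2
  'd': 1
  'e': 1
Maximum frequency: 2

2


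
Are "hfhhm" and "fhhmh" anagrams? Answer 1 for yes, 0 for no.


Strings: "hfhhm", "fhhmh"
Sorted first:  fhhhm
Sorted second: fhhhm
Sorted forms match => anagrams

1


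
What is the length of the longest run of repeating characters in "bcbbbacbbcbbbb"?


Input: "bcbbbacbbcbbbb"
Scanning for longest run:
  Position 1 ('c'): new char, reset run to 1
  Position 2 ('b'): new char, reset run to 1
  Position 3 ('b'): continues run of 'b', length=2
  Position 4 ('b'): continues run of 'b', length=3
  Position 5 ('a'): new char, reset run to 1
  Position 6 ('c'): new char, reset run to 1
  Position 7 ('b'): new char, reset run to 1
  Position 8 ('b'): continues run of 'b', length=2
  Position 9 ('c'): new char, reset run to 1
  Position 10 ('b'): new char, reset run to 1
  Position 11 ('b'): continues run of 'b', length=2
  Position 12 ('b'): continues run of 'b', length=3
  Position 13 ('b'): continues run of 'b', length=4
Longest run: 'b' with length 4

4


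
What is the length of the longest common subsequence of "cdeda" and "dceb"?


LCS of "cdeda" and "dceb"
DP table:
           d    c    e    b
      0    0    0    0    0
  c   0    0    1    1    1
  d   0    1    1    1    1
  e   0    1    1    2    2
  d   0    1    1    2    2
  a   0    1    1    2    2
LCS length = dp[5][4] = 2

2


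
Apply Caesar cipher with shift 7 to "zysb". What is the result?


Caesar cipher: shift "zysb" by 7
  'z' (pos 25) + 7 = pos 6 = 'g'
  'y' (pos 24) + 7 = pos 5 = 'f'
  's' (pos 18) + 7 = pos 25 = 'z'
  'b' (pos 1) + 7 = pos 8 = 'i'
Result: gfzi

gfzi


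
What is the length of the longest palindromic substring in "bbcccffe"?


Input: "bbcccffe"
Checking substrings for palindromes:
  [2:5] "ccc" (len 3) => palindrome
  [0:2] "bb" (len 2) => palindrome
  [2:4] "cc" (len 2) => palindrome
  [3:5] "cc" (len 2) => palindrome
  [5:7] "ff" (len 2) => palindrome
Longest palindromic substring: "ccc" with length 3

3


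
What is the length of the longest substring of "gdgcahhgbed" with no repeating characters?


Input: "gdgcahhgbed"
Sliding window (track last position of each char):
  Position 0 ('g'): window [0,0] length 1 -- new best
  Position 1 ('d'): window [0,1] length 2 -- new best
  Position 2 ('g'): repeat (last at 0), move window start to 1
  Position 2 ('g'): window [1,2] length 2
  Position 3 ('c'): window [1,3] length 3 -- new best
  Position 4 ('a'): window [1,4] length 4 -- new best
  Position 5 ('h'): window [1,5] length 5 -- new best
  Position 6 ('h'): repeat (last at 5), move window start to 6
  Position 6 ('h'): window [6,6] length 1
  Position 7 ('g'): window [6,7] length 2
  Position 8 ('b'): window [6,8] length 3
  Position 9 ('e'): window [6,9] length 4
  Position 10 ('d'): window [6,10] length 5
Longest substring with no repeats: "dgcah" with length 5

5


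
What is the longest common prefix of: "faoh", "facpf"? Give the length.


Words: faoh, facpf
  Position 0: all 'f' => match
  Position 1: all 'a' => match
  Position 2: ('o', 'c') => mismatch, stop
LCP = "fa" (length 2)

2


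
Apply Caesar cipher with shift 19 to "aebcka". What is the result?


Caesar cipher: shift "aebcka" by 19
  'a' (pos 0) + 19 = pos 19 = 't'
  'e' (pos 4) + 19 = pos 23 = 'x'
  'b' (pos 1) + 19 = pos 20 = 'u'
  'c' (pos 2) + 19 = pos 21 = 'v'
  'k' (pos 10) + 19 = pos 3 = 'd'
  'a' (pos 0) + 19 = pos 19 = 't'
Result: txuvdt

txuvdt


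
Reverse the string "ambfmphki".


Input: ambfmphki
Reading characters right to left:
  Position 8: 'i'
  Position 7: 'k'
  Position 6: 'h'
  Position 5: 'p'
  Position 4: 'm'
  Position 3: 'f'
  Position 2: 'b'
  Position 1: 'm'
  Position 0: 'a'
Reversed: ikhpmfbma

ikhpmfbma


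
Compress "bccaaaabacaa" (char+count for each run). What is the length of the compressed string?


Input: bccaaaabacaa
Runs:
  'b' x 1 => "b1"
  'c' x 2 => "c2"
  'a' x 4 => "a4"
  'b' x 1 => "b1"
  'a' x 1 => "a1"
  'c' x 1 => "c1"
  'a' x 2 => "a2"
Compressed: "b1c2a4b1a1c1a2"
Compressed length: 14

14


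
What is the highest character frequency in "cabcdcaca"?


Input: cabcdcaca
Character counts:
  'a': 3
  'b': 1
  'c': 4
  'd': 1
Maximum frequency: 4

4


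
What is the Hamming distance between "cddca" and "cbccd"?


Comparing "cddca" and "cbccd" position by position:
  Position 0: 'c' vs 'c' => same
  Position 1: 'd' vs 'b' => differ
  Position 2: 'd' vs 'c' => differ
  Position 3: 'c' vs 'c' => same
  Position 4: 'a' vs 'd' => differ
Total differences (Hamming distance): 3

3


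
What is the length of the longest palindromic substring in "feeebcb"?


Input: "feeebcb"
Checking substrings for palindromes:
  [1:4] "eee" (len 3) => palindrome
  [4:7] "bcb" (len 3) => palindrome
  [1:3] "ee" (len 2) => palindrome
  [2:4] "ee" (len 2) => palindrome
Longest palindromic substring: "eee" with length 3

3


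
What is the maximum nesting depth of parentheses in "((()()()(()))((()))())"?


Input: "((()()()(()))((()))())"
Tracking depth:
  Position 0 '(': depth becomes 1
  Position 1 '(': depth becomes 2
  Position 2 '(': depth becomes 3
  Position 3 ')': depth becomes 2
  Position 4 '(': depth becomes 3
  Position 5 ')': depth becomes 2
  Position 6 '(': depth becomes 3
  Position 7 ')': depth becomes 2
  Position 8 '(': depth becomes 3
  Position 9 '(': depth becomes 4
  Position 10 ')': depth becomes 3
  Position 11 ')': depth becomes 2
  Position 12 ')': depth becomes 1
  Position 13 '(': depth becomes 2
  Position 14 '(': depth becomes 3
  Position 15 '(': depth becomes 4
  Position 16 ')': depth becomes 3
  Position 17 ')': depth becomes 2
  Position 18 ')': depth becomes 1
  Position 19 '(': depth becomes 2
  Position 20 ')': depth becomes 1
  Position 21 ')': depth becomes 0
Maximum depth reached: 4

4


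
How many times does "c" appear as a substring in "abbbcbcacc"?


Searching for "c" in "abbbcbcacc"
Scanning each position:
  Position 0: "a" => no
  Position 1: "b" => no
  Position 2: "b" => no
  Position 3: "b" => no
  Position 4: "c" => MATCH
  Position 5: "b" => no
  Position 6: "c" => MATCH
  Position 7: "a" => no
  Position 8: "c" => MATCH
  Position 9: "c" => MATCH
Total occurrences: 4

4


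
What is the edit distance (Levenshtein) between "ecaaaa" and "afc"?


Computing edit distance: "ecaaaa" -> "afc"
DP table:
           a    f    c
      0    1    2    3
  e   1    1    2    3
  c   2    2    2    2
  a   3    2    3    3
  a   4    3    3    4
  a   5    4    4    4
  a   6    5    5    5
Edit distance = dp[6][3] = 5

5


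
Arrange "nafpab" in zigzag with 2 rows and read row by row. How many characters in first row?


Zigzag "nafpab" into 2 rows:
Placing characters:
  'n' => row 0
  'a' => row 1
  'f' => row 0
  'p' => row 1
  'a' => row 0
  'b' => row 1
Rows:
  Row 0: "nfa"
  Row 1: "apb"
First row length: 3

3


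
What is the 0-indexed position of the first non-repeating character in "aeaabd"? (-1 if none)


Input: aeaabd
Character frequencies:
  'a': 3
  'b': 1
  'd': 1
  'e': 1
Scanning left to right for freq == 1:
  Position 0 ('a'): freq=3, skip
  Position 1 ('e'): unique! => answer = 1

1


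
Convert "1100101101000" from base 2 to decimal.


Input: "1100101101000" in base 2
Positional expansion:
  Digit '1' (value 1) x 2^12 = 4096
  Digit '1' (value 1) x 2^11 = 2048
  Digit '0' (value 0) x 2^10 = 0
  Digit '0' (value 0) x 2^9 = 0
  Digit '1' (value 1) x 2^8 = 256
  Digit '0' (value 0) x 2^7 = 0
  Digit '1' (value 1) x 2^6 = 64
  Digit '1' (value 1) x 2^5 = 32
  Digit '0' (value 0) x 2^4 = 0
  Digit '1' (value 1) x 2^3 = 8
  Digit '0' (value 0) x 2^2 = 0
  Digit '0' (value 0) x 2^1 = 0
  Digit '0' (value 0) x 2^0 = 0
Sum = 6504

6504


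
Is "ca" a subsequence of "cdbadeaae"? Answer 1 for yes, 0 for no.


Check if "ca" is a subsequence of "cdbadeaae"
Greedy scan:
  Position 0 ('c'): matches sub[0] = 'c'
  Position 1 ('d'): no match needed
  Position 2 ('b'): no match needed
  Position 3 ('a'): matches sub[1] = 'a'
  Position 4 ('d'): no match needed
  Position 5 ('e'): no match needed
  Position 6 ('a'): no match needed
  Position 7 ('a'): no match needed
  Position 8 ('e'): no match needed
All 2 characters matched => is a subsequence

1


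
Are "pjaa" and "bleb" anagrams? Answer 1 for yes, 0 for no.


Strings: "pjaa", "bleb"
Sorted first:  aajp
Sorted second: bbel
Differ at position 0: 'a' vs 'b' => not anagrams

0


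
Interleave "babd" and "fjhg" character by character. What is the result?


Interleaving "babd" and "fjhg":
  Position 0: 'b' from first, 'f' from second => "bf"
  Position 1: 'a' from first, 'j' from second => "aj"
  Position 2: 'b' from first, 'h' from second => "bh"
  Position 3: 'd' from first, 'g' from second => "dg"
Result: bfajbhdg

bfajbhdg


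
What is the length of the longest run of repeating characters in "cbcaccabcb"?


Input: "cbcaccabcb"
Scanning for longest run:
  Position 1 ('b'): new char, reset run to 1
  Position 2 ('c'): new char, reset run to 1
  Position 3 ('a'): new char, reset run to 1
  Position 4 ('c'): new char, reset run to 1
  Position 5 ('c'): continues run of 'c', length=2
  Position 6 ('a'): new char, reset run to 1
  Position 7 ('b'): new char, reset run to 1
  Position 8 ('c'): new char, reset run to 1
  Position 9 ('b'): new char, reset run to 1
Longest run: 'c' with length 2

2


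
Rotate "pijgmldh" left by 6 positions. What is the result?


Input: "pijgmldh", rotate left by 6
First 6 characters: "pijgml"
Remaining characters: "dh"
Concatenate remaining + first: "dh" + "pijgml" = "dhpijgml"

dhpijgml


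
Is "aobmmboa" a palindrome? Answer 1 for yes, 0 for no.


Input: aobmmboa
Reversed: aobmmboa
  Compare pos 0 ('a') with pos 7 ('a'): match
  Compare pos 1 ('o') with pos 6 ('o'): match
  Compare pos 2 ('b') with pos 5 ('b'): match
  Compare pos 3 ('m') with pos 4 ('m'): match
Result: palindrome

1


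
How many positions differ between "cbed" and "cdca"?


Comparing "cbed" and "cdca" position by position:
  Position 0: 'c' vs 'c' => same
  Position 1: 'b' vs 'd' => DIFFER
  Position 2: 'e' vs 'c' => DIFFER
  Position 3: 'd' vs 'a' => DIFFER
Positions that differ: 3

3


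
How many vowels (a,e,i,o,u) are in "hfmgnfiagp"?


Input: hfmgnfiagp
Checking each character:
  'h' at position 0: consonant
  'f' at position 1: consonant
  'm' at position 2: consonant
  'g' at position 3: consonant
  'n' at position 4: consonant
  'f' at position 5: consonant
  'i' at position 6: vowel (running total: 1)
  'a' at position 7: vowel (running total: 2)
  'g' at position 8: consonant
  'p' at position 9: consonant
Total vowels: 2

2


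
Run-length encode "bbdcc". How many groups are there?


Input: bbdcc
Scanning for consecutive runs:
  Group 1: 'b' x 2 (positions 0-1)
  Group 2: 'd' x 1 (positions 2-2)
  Group 3: 'c' x 2 (positions 3-4)
Total groups: 3

3


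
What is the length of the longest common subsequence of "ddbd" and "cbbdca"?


LCS of "ddbd" and "cbbdca"
DP table:
           c    b    b    d    c    a
      0    0    0    0    0    0    0
  d   0    0    0    0    1    1    1
  d   0    0    0    0    1    1    1
  b   0    0    1    1    1    1    1
  d   0    0    1    1    2    2    2
LCS length = dp[4][6] = 2

2


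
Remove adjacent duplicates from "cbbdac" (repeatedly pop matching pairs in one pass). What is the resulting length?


Input: cbbdac
Stack-based adjacent duplicate removal:
  Read 'c': push. Stack: c
  Read 'b': push. Stack: cb
  Read 'b': matches stack top 'b' => pop. Stack: c
  Read 'd': push. Stack: cd
  Read 'a': push. Stack: cda
  Read 'c': push. Stack: cdac
Final stack: "cdac" (length 4)

4


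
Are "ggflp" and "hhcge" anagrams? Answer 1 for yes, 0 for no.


Strings: "ggflp", "hhcge"
Sorted first:  fgglp
Sorted second: ceghh
Differ at position 0: 'f' vs 'c' => not anagrams

0


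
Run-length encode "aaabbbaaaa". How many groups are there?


Input: aaabbbaaaa
Scanning for consecutive runs:
  Group 1: 'a' x 3 (positions 0-2)
  Group 2: 'b' x 3 (positions 3-5)
  Group 3: 'a' x 4 (positions 6-9)
Total groups: 3

3


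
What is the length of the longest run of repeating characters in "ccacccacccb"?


Input: "ccacccacccb"
Scanning for longest run:
  Position 1 ('c'): continues run of 'c', length=2
  Position 2 ('a'): new char, reset run to 1
  Position 3 ('c'): new char, reset run to 1
  Position 4 ('c'): continues run of 'c', length=2
  Position 5 ('c'): continues run of 'c', length=3
  Position 6 ('a'): new char, reset run to 1
  Position 7 ('c'): new char, reset run to 1
  Position 8 ('c'): continues run of 'c', length=2
  Position 9 ('c'): continues run of 'c', length=3
  Position 10 ('b'): new char, reset run to 1
Longest run: 'c' with length 3

3


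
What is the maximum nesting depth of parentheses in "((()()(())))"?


Input: "((()()(())))"
Tracking depth:
  Position 0 '(': depth becomes 1
  Position 1 '(': depth becomes 2
  Position 2 '(': depth becomes 3
  Position 3 ')': depth becomes 2
  Position 4 '(': depth becomes 3
  Position 5 ')': depth becomes 2
  Position 6 '(': depth becomes 3
  Position 7 '(': depth becomes 4
  Position 8 ')': depth becomes 3
  Position 9 ')': depth becomes 2
  Position 10 ')': depth becomes 1
  Position 11 ')': depth becomes 0
Maximum depth reached: 4

4


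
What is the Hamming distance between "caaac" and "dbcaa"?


Comparing "caaac" and "dbcaa" position by position:
  Position 0: 'c' vs 'd' => differ
  Position 1: 'a' vs 'b' => differ
  Position 2: 'a' vs 'c' => differ
  Position 3: 'a' vs 'a' => same
  Position 4: 'c' vs 'a' => differ
Total differences (Hamming distance): 4

4


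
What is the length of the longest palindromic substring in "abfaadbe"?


Input: "abfaadbe"
Checking substrings for palindromes:
  [3:5] "aa" (len 2) => palindrome
Longest palindromic substring: "aa" with length 2

2


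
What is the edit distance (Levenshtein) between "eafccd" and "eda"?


Computing edit distance: "eafccd" -> "eda"
DP table:
           e    d    a
      0    1    2    3
  e   1    0    1    2
  a   2    1    1    1
  f   3    2    2    2
  c   4    3    3    3
  c   5    4    4    4
  d   6    5    4    5
Edit distance = dp[6][3] = 5

5


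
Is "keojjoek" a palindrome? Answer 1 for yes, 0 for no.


Input: keojjoek
Reversed: keojjoek
  Compare pos 0 ('k') with pos 7 ('k'): match
  Compare pos 1 ('e') with pos 6 ('e'): match
  Compare pos 2 ('o') with pos 5 ('o'): match
  Compare pos 3 ('j') with pos 4 ('j'): match
Result: palindrome

1


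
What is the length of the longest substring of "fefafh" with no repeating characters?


Input: "fefafh"
Sliding window (track last position of each char):
  Position 0 ('f'): window [0,0] length 1 -- new best
  Position 1 ('e'): window [0,1] length 2 -- new best
  Position 2 ('f'): repeat (last at 0), move window start to 1
  Position 2 ('f'): window [1,2] length 2
  Position 3 ('a'): window [1,3] length 3 -- new best
  Position 4 ('f'): repeat (last at 2), move window start to 3
  Position 4 ('f'): window [3,4] length 2
  Position 5 ('h'): window [3,5] length 3
Longest substring with no repeats: "efa" with length 3

3


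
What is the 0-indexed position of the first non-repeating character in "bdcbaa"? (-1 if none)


Input: bdcbaa
Character frequencies:
  'a': 2
  'b': 2
  'c': 1
  'd': 1
Scanning left to right for freq == 1:
  Position 0 ('b'): freq=2, skip
  Position 1 ('d'): unique! => answer = 1

1


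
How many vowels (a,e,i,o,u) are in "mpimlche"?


Input: mpimlche
Checking each character:
  'm' at position 0: consonant
  'p' at position 1: consonant
  'i' at position 2: vowel (running total: 1)
  'm' at position 3: consonant
  'l' at position 4: consonant
  'c' at position 5: consonant
  'h' at position 6: consonant
  'e' at position 7: vowel (running total: 2)
Total vowels: 2

2


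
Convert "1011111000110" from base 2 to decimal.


Input: "1011111000110" in base 2
Positional expansion:
  Digit '1' (value 1) x 2^12 = 4096
  Digit '0' (value 0) x 2^11 = 0
  Digit '1' (value 1) x 2^10 = 1024
  Digit '1' (value 1) x 2^9 = 512
  Digit '1' (value 1) x 2^8 = 256
  Digit '1' (value 1) x 2^7 = 128
  Digit '1' (value 1) x 2^6 = 64
  Digit '0' (value 0) x 2^5 = 0
  Digit '0' (value 0) x 2^4 = 0
  Digit '0' (value 0) x 2^3 = 0
  Digit '1' (value 1) x 2^2 = 4
  Digit '1' (value 1) x 2^1 = 2
  Digit '0' (value 0) x 2^0 = 0
Sum = 6086

6086
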